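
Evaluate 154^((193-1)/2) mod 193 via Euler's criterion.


p = 193 is prime and the exponent is (p-1)/2 = 96, so by Euler's criterion 154^96 = (154/193) = +1 or -1 mod 193.
Compute by square-and-multiply:
  96 = 64 + 32 (binary 1100000)
  Repeated squaring mod 193: 154^1 = 154, 154^2 = 170, 154^4 = 143, 154^8 = 184, 154^16 = 81, 154^32 = 192, 154^64 = 1
  154^96 = 154^64 * 154^32 = 1 * 192 mod 193
    1 * 192 = 192 = 192 mod 193
  154^96 = 192 mod 193
Result 192 = p - 1 = -1 mod 193: 154 is a quadratic non-residue mod 193. As a residue in [0, p-1] the value is 192.
154^96 mod 193 = 192

192


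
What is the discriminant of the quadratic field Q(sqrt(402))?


For K = Q(sqrt(d)) with d squarefree: disc(K) = d if d = 1 mod 4, and disc(K) = 4d if d = 2 or 3 mod 4.
Here d = 402, and d mod 4 = 2.
d = 2 mod 4, not 1 (O_K = Z[sqrt(d)]), so disc(K) = 4d = 4 * (402) = 1608

1608


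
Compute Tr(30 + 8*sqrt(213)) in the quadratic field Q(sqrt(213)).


Tr(a + b*sqrt(d)) = (a + b*sqrt(d)) + (a - b*sqrt(d)) = 2a
= 2 * (30)
= 60

60


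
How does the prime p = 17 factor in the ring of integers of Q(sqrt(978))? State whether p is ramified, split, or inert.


K = Q(sqrt(978)). Since d mod 4 = 2, disc(K) = 3912.
Check p | disc: 3912 mod 17 = 2.
p does not divide disc. Compute Legendre symbol (d/p):
9^((17-1)/2) mod 17 = 1
(d/p) = 1, so p splits: (p) = P*P' with e=1, f=1, g=2.
Therefore p is split.

split


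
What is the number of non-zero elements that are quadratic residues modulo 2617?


For prime p, the number of non-zero quadratic residues is (p-1)/2.
= (2617-1)/2
= 1308

1308


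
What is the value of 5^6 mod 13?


p = 13 is prime and the exponent is (p-1)/2 = 6, so by Euler's criterion 5^6 = (5/13) = +1 or -1 mod 13.
Compute by square-and-multiply:
  6 = 4 + 2 (binary 110)
  Repeated squaring mod 13: 5^1 = 5, 5^2 = 12, 5^4 = 1
  5^6 = 5^4 * 5^2 = 1 * 12 mod 13
    1 * 12 = 12 = 12 mod 13
  5^6 = 12 mod 13
Result 12 = p - 1 = -1 mod 13: 5 is a quadratic non-residue mod 13. As a residue in [0, p-1] the value is 12.
5^6 mod 13 = 12

12


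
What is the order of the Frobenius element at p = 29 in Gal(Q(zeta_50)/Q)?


The Frobenius at p in Gal(Q(zeta_n)/Q) = (Z/nZ)* is the class of p, so its order is ord_50(29), the smallest k >= 1 with 29^k = 1 mod 50.
n = 50 = 2 * 5^2, phi(50) = 20; the order divides phi(n).
Divisors of 20: 1, 2, 4, 5, 10, 20
Repeated squaring mod 50: 29^1 = 29, 29^2 = 41, 29^4 = 31, 29^8 = 11, 29^16 = 21
Test divisors in increasing order:
  k=1: 29^1 = 29 mod 50
  k=2: 29^2 = 41 mod 50
  k=4: 29^4 = 31 mod 50
  k=5: 29^5 = 31 * 29 = 49 mod 50
  k=10: 29^10 = 11 * 41 = 1 mod 50  <- first divisor giving 1
Order = 10

10


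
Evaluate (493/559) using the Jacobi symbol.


Compute (493/559) via quadratic reciprocity:
  reciprocity: (493/559) -> +(559/493)
  reduce: (66/493)
  pull out 2: (2/493) = -1  (since 493 mod 8 = 5)
  reciprocity: (33/493) -> +(493/33)
  reduce: (31/33)
  reciprocity: (31/33) -> +(33/31)
  reduce: (2/31)
  pull out 2: (2/31) = +1  (since 31 mod 8 = 7)
  (1/31) = 1
Product of signs = -1

-1


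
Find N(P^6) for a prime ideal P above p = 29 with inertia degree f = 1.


N(P^a) = p^(a*f)
= 29^(6*1)
= 29^6
= 594823321

594823321


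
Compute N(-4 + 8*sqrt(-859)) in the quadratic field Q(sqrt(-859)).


N(a + b*sqrt(d)) = a^2 - d*b^2
= (-4)^2 - (-859)*(8)^2
= 16 + 54976
= 54992

54992


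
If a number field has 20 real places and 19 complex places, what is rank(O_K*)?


By Dirichlet's unit theorem:
rank = r1 + r2 - 1
= 20 + 19 - 1
= 38

38


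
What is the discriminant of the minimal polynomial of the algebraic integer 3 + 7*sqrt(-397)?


The element 3 + 7*sqrt(-397) has minimal polynomial:
x^2 - 6*x + 19462
Discriminant = (-6)^2 - 4*(19462)
= 36 - 77848
= -77812

-77812


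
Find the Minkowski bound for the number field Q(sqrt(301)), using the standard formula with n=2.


d = 301, d mod 4 = 1, so disc(K) = d = 301; |disc(K)| = 301
Real quadratic field, so n = 2, s = r2 = 0, r1 = 2
M = (n!/n^n) * (4/pi)^s * sqrt(|disc(K)|) = (2!/2^2) * (4/pi)^0 * sqrt(301)
= 0.5 * 1.000000 * 17.349352
= 8.6747

8.6747


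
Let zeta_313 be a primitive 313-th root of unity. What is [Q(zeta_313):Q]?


The degree equals Euler's totient phi(313).
313 = 313
phi(313) = 312

312


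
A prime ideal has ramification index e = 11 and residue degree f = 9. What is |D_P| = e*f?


|D_P| = e * f
= 11 * 9
= 99

99


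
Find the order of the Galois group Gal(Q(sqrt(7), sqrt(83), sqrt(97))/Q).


The 3 square roots of distinct primes are multiplicatively independent over Q,
so [K:Q] = 2^3 and Gal(K/Q) is isomorphic to (Z/2Z)^3.
|Gal| = 2^3 = 8

8


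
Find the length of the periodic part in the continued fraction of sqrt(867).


Run the CF algorithm for sqrt(867).
a_0 = floor(sqrt(867)) = 29; set m_0=0, q_0=1.
Recurrence: m' = q*a - m,  q' = (d - m'^2)/q,  a' = floor((a_0 + m')/q').
  step 1: m=29, q=26, a=2
  step 2: m=23, q=13, a=4
  step 3: m=29, q=2, a=29
  step 4: m=29, q=13, a=4
  step 5: m=23, q=26, a=2
  step 6: m=29, q=1, a=58
a_6 = 2*a_0 = 58, so the period closes here.
sqrt(867) = [29; 2, 4, 29, 4, 2, 58]
Period length = 6

6


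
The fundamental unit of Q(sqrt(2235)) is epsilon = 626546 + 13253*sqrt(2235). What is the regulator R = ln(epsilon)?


epsilon = 626546 + 13253*sqrt(2235)
= 1.2531e+06
R = ln(1.2531e+06)
= 14.0411

14.0411


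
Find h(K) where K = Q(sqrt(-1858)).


K = Q(sqrt(-1858)). d mod 4 = 2, so D = disc(K) = 4d = -7432
h(K) equals the number of primitive reduced positive-definite forms (a, b, c) = a*x^2 + b*x*y + c*y^2 with b^2 - 4ac = D,
where reduced means |b| <= a <= c, with b >= 0 whenever |b| = a or a = c, and primitive means gcd(a, b, c) = 1.
Reduced forces 3a^2 <= |D| = 7432, so 1 <= a <= 49; b must have the parity of D, and c = (b^2 - D)/(4a) must be an integer >= a.
Enumerate a = 1..49, b in [-a, a]:
  a=1: (1, 0, 1858)  [1]
  a=2: (2, 0, 929)  [1]
  a=3..6: none
  a=7: (7, -4, 266), (7, 4, 266)  [2]
  a=8..10: none
  a=11: (11, -2, 169), (11, 2, 169)  [2]
  a=12: none
  a=13: (13, -2, 143), (13, 2, 143)  [2]
  a=14: (14, -4, 133), (14, 4, 133)  [2]
  a=15..18: none
  a=19: (19, -4, 98), (19, 4, 98)  [2]
  a=20..21: none
  a=22: (22, -20, 89), (22, 20, 89)  [2]
  a=23..25: none
  a=26: (26, -24, 77), (26, 24, 77)  [2]
  a=27..30: none
  a=31: (31, -16, 62), (31, 16, 62)  [2]
  a=32..37: none
  a=38: (38, -4, 49), (38, 4, 49)  [2]
  a=39..49: none
Total reduced forms: 1 + 1 + 2 + 2 + 2 + 2 + 2 + 2 + 2 + 2 + 2 = 20
h = 20

20


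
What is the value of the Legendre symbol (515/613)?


p = 613 is prime, so compute (515/613) with the reciprocity algorithm (Jacobi-symbol steps: pull out 2s via (2/n), flip via reciprocity, reduce):
  reciprocity: (515/613) -> +(613/515)
  reduce: (98/515)
  pull out 2: (2/515) = -1  (since 515 mod 8 = 3)
  reciprocity: (49/515) -> +(515/49)
  reduce: (25/49)
  reciprocity: (25/49) -> +(49/25)
  reduce: (24/25)
  pull out 2: (2/25) = +1  (since 25 mod 8 = 1)
  pull out 2: (2/25) = +1  (since 25 mod 8 = 1)
  pull out 2: (2/25) = +1  (since 25 mod 8 = 1)
  reciprocity: (3/25) -> +(25/3)
  reduce: (1/3)
  (1/3) = 1
Product of signs = -1
(515/613) = -1

-1


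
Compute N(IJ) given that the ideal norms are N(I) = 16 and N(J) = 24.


N(IJ) = N(I) * N(J)
= 16 * 24
= 384

384


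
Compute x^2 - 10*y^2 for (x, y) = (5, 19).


x^2 - d*y^2
= 5^2 - 10*19^2
= 25 - 3610
= -3585

-3585


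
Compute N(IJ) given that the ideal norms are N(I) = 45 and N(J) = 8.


N(IJ) = N(I) * N(J)
= 45 * 8
= 360

360


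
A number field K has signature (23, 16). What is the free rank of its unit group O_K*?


By Dirichlet's unit theorem:
rank = r1 + r2 - 1
= 23 + 16 - 1
= 38

38


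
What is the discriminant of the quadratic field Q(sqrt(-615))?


For K = Q(sqrt(d)) with d squarefree: disc(K) = d if d = 1 mod 4, and disc(K) = 4d if d = 2 or 3 mod 4.
Here d = -615, and d mod 4 = 1.
d = 1 mod 4 (O_K = Z[(1+sqrt(d))/2]), so disc(K) = d = -615

-615


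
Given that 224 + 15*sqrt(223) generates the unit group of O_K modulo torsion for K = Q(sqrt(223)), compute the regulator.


epsilon = 224 + 15*sqrt(223)
= 447.9978
R = ln(447.9978)
= 6.1048

6.1048


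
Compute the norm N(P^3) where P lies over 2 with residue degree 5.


N(P^a) = p^(a*f)
= 2^(3*5)
= 2^15
= 32768

32768


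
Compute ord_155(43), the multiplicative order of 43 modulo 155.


We want ord_155(43), the smallest k >= 1 with 43^k = 1 mod 155.
n = 155 = 5 * 31, phi(155) = 120; the order divides phi(n).
Divisors of 120: 1, 2, 3, 4, 5, 6, 8, 10, 12, 15, 20, 24, 30, 40, 60, 120
Repeated squaring mod 155: 43^1 = 43, 43^2 = 144, 43^4 = 121, 43^8 = 71, 43^16 = 81, 43^32 = 51, 43^64 = 121
Test divisors in increasing order:
  k=1: 43^1 = 43 mod 155
  k=2: 43^2 = 144 mod 155
  k=3: 43^3 = 144 * 43 = 147 mod 155
  k=4: 43^4 = 121 mod 155
  k=5: 43^5 = 121 * 43 = 88 mod 155
  k=6: 43^6 = 121 * 144 = 64 mod 155
  k=8: 43^8 = 71 mod 155
  k=10: 43^10 = 71 * 144 = 149 mod 155
  k=12: 43^12 = 71 * 121 = 66 mod 155
  k=15: 43^15 = 71 * 121 * 144 * 43 = 92 mod 155
  k=20: 43^20 = 81 * 121 = 36 mod 155
  k=24: 43^24 = 81 * 71 = 16 mod 155
  k=30: 43^30 = 81 * 71 * 121 * 144 = 94 mod 155
  k=40: 43^40 = 51 * 71 = 56 mod 155
  k=60: 43^60 = 51 * 81 * 71 * 121 = 1 mod 155  <- first divisor giving 1
Order = 60

60


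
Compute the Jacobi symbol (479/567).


Compute (479/567) via quadratic reciprocity:
  reciprocity: (479/567) -> -(567/479)
  reduce: (88/479)
  pull out 2: (2/479) = +1  (since 479 mod 8 = 7)
  pull out 2: (2/479) = +1  (since 479 mod 8 = 7)
  pull out 2: (2/479) = +1  (since 479 mod 8 = 7)
  reciprocity: (11/479) -> -(479/11)
  reduce: (6/11)
  pull out 2: (2/11) = -1  (since 11 mod 8 = 3)
  reciprocity: (3/11) -> -(11/3)
  reduce: (2/3)
  pull out 2: (2/3) = -1  (since 3 mod 8 = 3)
  (1/3) = 1
Product of signs = -1

-1


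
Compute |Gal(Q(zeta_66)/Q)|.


|Gal(Q(zeta_66)/Q)| = phi(66)
= 20

20


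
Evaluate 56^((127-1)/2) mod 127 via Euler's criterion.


p = 127 is prime and the exponent is (p-1)/2 = 63, so by Euler's criterion 56^63 = (56/127) = +1 or -1 mod 127.
Compute by square-and-multiply:
  63 = 32 + 16 + 8 + 4 + 2 + 1 (binary 111111)
  Repeated squaring mod 127: 56^1 = 56, 56^2 = 88, 56^4 = 124, 56^8 = 9, 56^16 = 81, 56^32 = 84
  56^63 = 56^32 * 56^16 * 56^8 * 56^4 * 56^2 * 56^1 = 84 * 81 * 9 * 124 * 88 * 56 mod 127
    84 * 81 = 6804 = 73 mod 127
    73 * 9 = 657 = 22 mod 127
    22 * 124 = 2728 = 61 mod 127
    61 * 88 = 5368 = 34 mod 127
    34 * 56 = 1904 = 126 mod 127
  56^63 = 126 mod 127
Result 126 = p - 1 = -1 mod 127: 56 is a quadratic non-residue mod 127. As a residue in [0, p-1] the value is 126.
56^63 mod 127 = 126

126


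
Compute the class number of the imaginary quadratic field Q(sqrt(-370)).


K = Q(sqrt(-370)). d mod 4 = 2, so D = disc(K) = 4d = -1480
h(K) equals the number of primitive reduced positive-definite forms (a, b, c) = a*x^2 + b*x*y + c*y^2 with b^2 - 4ac = D,
where reduced means |b| <= a <= c, with b >= 0 whenever |b| = a or a = c, and primitive means gcd(a, b, c) = 1.
Reduced forces 3a^2 <= |D| = 1480, so 1 <= a <= 22; b must have the parity of D, and c = (b^2 - D)/(4a) must be an integer >= a.
Enumerate a = 1..22, b in [-a, a]:
  a=1: (1, 0, 370)  [1]
  a=2: (2, 0, 185)  [1]
  a=3..4: none
  a=5: (5, 0, 74)  [1]
  a=6: none
  a=7: (7, -2, 53), (7, 2, 53)  [2]
  a=8..9: none
  a=10: (10, 0, 37)  [1]
  a=11: (11, -4, 34), (11, 4, 34)  [2]
  a=12..13: none
  a=14: (14, -12, 29), (14, 12, 29)  [2]
  a=15..16: none
  a=17: (17, -4, 22), (17, 4, 22)  [2]
  a=18..22: none
Total reduced forms: 1 + 1 + 1 + 2 + 1 + 2 + 2 + 2 = 12
h = 12

12


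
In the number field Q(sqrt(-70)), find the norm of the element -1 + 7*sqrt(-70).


N(a + b*sqrt(d)) = a^2 - d*b^2
= (-1)^2 - (-70)*(7)^2
= 1 + 3430
= 3431

3431


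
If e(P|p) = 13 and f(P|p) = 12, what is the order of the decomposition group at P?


|D_P| = e * f
= 13 * 12
= 156

156


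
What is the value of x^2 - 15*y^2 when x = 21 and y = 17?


x^2 - d*y^2
= 21^2 - 15*17^2
= 441 - 4335
= -3894

-3894


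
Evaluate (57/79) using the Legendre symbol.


p = 79 is prime, so compute (57/79) with the reciprocity algorithm (Jacobi-symbol steps: pull out 2s via (2/n), flip via reciprocity, reduce):
  reciprocity: (57/79) -> +(79/57)
  reduce: (22/57)
  pull out 2: (2/57) = +1  (since 57 mod 8 = 1)
  reciprocity: (11/57) -> +(57/11)
  reduce: (2/11)
  pull out 2: (2/11) = -1  (since 11 mod 8 = 3)
  (1/11) = 1
Product of signs = -1
(57/79) = -1

-1


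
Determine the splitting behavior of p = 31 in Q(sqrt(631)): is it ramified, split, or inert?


K = Q(sqrt(631)). Since d mod 4 = 3, disc(K) = 2524.
Check p | disc: 2524 mod 31 = 13.
p does not divide disc. Compute Legendre symbol (d/p):
11^((31-1)/2) mod 31 = -1
(d/p) = -1, so p is inert: (p) stays prime with e=1, f=2, g=1.
Therefore p is inert.

inert


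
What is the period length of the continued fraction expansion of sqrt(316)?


Run the CF algorithm for sqrt(316).
a_0 = floor(sqrt(316)) = 17; set m_0=0, q_0=1.
Recurrence: m' = q*a - m,  q' = (d - m'^2)/q,  a' = floor((a_0 + m')/q').
  step 1: m=17, q=27, a=1
  step 2: m=10, q=8, a=3
  step 3: m=14, q=15, a=2
  step 4: m=16, q=4, a=8
  step 5: m=16, q=15, a=2
  step 6: m=14, q=8, a=3
  step 7: m=10, q=27, a=1
  step 8: m=17, q=1, a=34
a_8 = 2*a_0 = 34, so the period closes here.
sqrt(316) = [17; 1, 3, 2, 8, 2, 3, 1, 34]
Period length = 8

8


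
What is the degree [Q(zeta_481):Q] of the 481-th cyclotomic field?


The degree equals Euler's totient phi(481).
481 = 13 * 37
phi(481) = 432

432


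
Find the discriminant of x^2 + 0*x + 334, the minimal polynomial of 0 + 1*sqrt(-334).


The element 0 + 1*sqrt(-334) has minimal polynomial:
x^2 + 0*x + 334
Discriminant = (0)^2 - 4*(334)
= 0 - 1336
= -1336

-1336


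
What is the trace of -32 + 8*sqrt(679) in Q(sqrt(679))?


Tr(a + b*sqrt(d)) = (a + b*sqrt(d)) + (a - b*sqrt(d)) = 2a
= 2 * (-32)
= -64

-64


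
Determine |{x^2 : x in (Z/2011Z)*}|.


For prime p, the number of non-zero quadratic residues is (p-1)/2.
= (2011-1)/2
= 1005

1005


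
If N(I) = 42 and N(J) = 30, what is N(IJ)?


N(IJ) = N(I) * N(J)
= 42 * 30
= 1260

1260


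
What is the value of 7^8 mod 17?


p = 17 is prime and the exponent is (p-1)/2 = 8, so by Euler's criterion 7^8 = (7/17) = +1 or -1 mod 17.
Compute by square-and-multiply:
  8 = 8 (binary 1000)
  Repeated squaring mod 17: 7^1 = 7, 7^2 = 15, 7^4 = 4, 7^8 = 16
  7^8 = 16 mod 17
Result 16 = p - 1 = -1 mod 17: 7 is a quadratic non-residue mod 17. As a residue in [0, p-1] the value is 16.
7^8 mod 17 = 16

16


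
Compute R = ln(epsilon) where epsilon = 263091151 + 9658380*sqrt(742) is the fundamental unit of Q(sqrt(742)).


epsilon = 263091151 + 9658380*sqrt(742)
= 5.2618e+08
R = ln(5.2618e+08)
= 20.0812

20.0812


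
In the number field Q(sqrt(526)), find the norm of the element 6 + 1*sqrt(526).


N(a + b*sqrt(d)) = a^2 - d*b^2
= (6)^2 - (526)*(1)^2
= 36 - 526
= -490

-490


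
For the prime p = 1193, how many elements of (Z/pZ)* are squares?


For prime p, the number of non-zero quadratic residues is (p-1)/2.
= (1193-1)/2
= 596

596


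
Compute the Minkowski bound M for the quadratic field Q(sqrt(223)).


d = 223, d mod 4 = 3, so disc(K) = 4d = 892; |disc(K)| = 892
Real quadratic field, so n = 2, s = r2 = 0, r1 = 2
M = (n!/n^n) * (4/pi)^s * sqrt(|disc(K)|) = (2!/2^2) * (4/pi)^0 * sqrt(892)
= 0.5 * 1.000000 * 29.866369
= 14.9332

14.9332


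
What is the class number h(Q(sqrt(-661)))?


K = Q(sqrt(-661)). d mod 4 = 3, so D = disc(K) = 4d = -2644
h(K) equals the number of primitive reduced positive-definite forms (a, b, c) = a*x^2 + b*x*y + c*y^2 with b^2 - 4ac = D,
where reduced means |b| <= a <= c, with b >= 0 whenever |b| = a or a = c, and primitive means gcd(a, b, c) = 1.
Reduced forces 3a^2 <= |D| = 2644, so 1 <= a <= 29; b must have the parity of D, and c = (b^2 - D)/(4a) must be an integer >= a.
Enumerate a = 1..29, b in [-a, a]:
  a=1: (1, 0, 661)  [1]
  a=2: (2, 2, 331)  [1]
  a=3..4: none
  a=5: (5, -4, 133), (5, 4, 133)  [2]
  a=6: none
  a=7: (7, -4, 95), (7, 4, 95)  [2]
  a=8..9: none
  a=10: (10, -6, 67), (10, 6, 67)  [2]
  a=11..13: none
  a=14: (14, -10, 49), (14, 10, 49)  [2]
  a=15..16: none
  a=17: (17, -12, 41), (17, 12, 41)  [2]
  a=18: none
  a=19: (19, -4, 35), (19, 4, 35)  [2]
  a=20..22: none
  a=23: (23, -22, 34), (23, 22, 34)  [2]
  a=24: none
  a=25: (25, -16, 29), (25, 16, 29)  [2]
  a=26..29: none
Total reduced forms: 1 + 1 + 2 + 2 + 2 + 2 + 2 + 2 + 2 + 2 = 18
h = 18

18


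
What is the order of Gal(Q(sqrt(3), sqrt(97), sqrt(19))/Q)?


The 3 square roots of distinct primes are multiplicatively independent over Q,
so [K:Q] = 2^3 and Gal(K/Q) is isomorphic to (Z/2Z)^3.
|Gal| = 2^3 = 8

8


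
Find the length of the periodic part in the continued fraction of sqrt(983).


Run the CF algorithm for sqrt(983).
a_0 = floor(sqrt(983)) = 31; set m_0=0, q_0=1.
Recurrence: m' = q*a - m,  q' = (d - m'^2)/q,  a' = floor((a_0 + m')/q').
  step 1: m=31, q=22, a=2
  step 2: m=13, q=37, a=1
  step 3: m=24, q=11, a=5
  step 4: m=31, q=2, a=31
  step 5: m=31, q=11, a=5
  step 6: m=24, q=37, a=1
  step 7: m=13, q=22, a=2
  step 8: m=31, q=1, a=62
a_8 = 2*a_0 = 62, so the period closes here.
sqrt(983) = [31; 2, 1, 5, 31, 5, 1, 2, 62]
Period length = 8

8


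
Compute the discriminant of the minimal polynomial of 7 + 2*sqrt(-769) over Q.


The element 7 + 2*sqrt(-769) has minimal polynomial:
x^2 - 14*x + 3125
Discriminant = (-14)^2 - 4*(3125)
= 196 - 12500
= -12304

-12304


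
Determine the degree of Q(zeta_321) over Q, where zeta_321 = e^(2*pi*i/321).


The degree equals Euler's totient phi(321).
321 = 3 * 107
phi(321) = 212

212


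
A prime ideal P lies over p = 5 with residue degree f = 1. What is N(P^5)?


N(P^a) = p^(a*f)
= 5^(5*1)
= 5^5
= 3125

3125


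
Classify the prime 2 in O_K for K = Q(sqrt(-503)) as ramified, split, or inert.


K = Q(sqrt(-503)). Since d mod 4 = 1, disc(K) = -503.
Check p | disc: -503 mod 2 = 1.
p=2 does not divide disc (d is 1 mod 4). 2 splits iff d = 1 mod 8.
d mod 8 = 1, so (d/2) = 1.
(d/p) = 1, so p splits: (p) = P*P' with e=1, f=1, g=2.
Therefore p is split.

split


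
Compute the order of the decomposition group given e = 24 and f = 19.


|D_P| = e * f
= 24 * 19
= 456

456


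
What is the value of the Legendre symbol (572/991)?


p = 991 is prime, so compute (572/991) with the reciprocity algorithm (Jacobi-symbol steps: pull out 2s via (2/n), flip via reciprocity, reduce):
  pull out 2: (2/991) = +1  (since 991 mod 8 = 7)
  pull out 2: (2/991) = +1  (since 991 mod 8 = 7)
  reciprocity: (143/991) -> -(991/143)
  reduce: (133/143)
  reciprocity: (133/143) -> +(143/133)
  reduce: (10/133)
  pull out 2: (2/133) = -1  (since 133 mod 8 = 5)
  reciprocity: (5/133) -> +(133/5)
  reduce: (3/5)
  reciprocity: (3/5) -> +(5/3)
  reduce: (2/3)
  pull out 2: (2/3) = -1  (since 3 mod 8 = 3)
  (1/3) = 1
Product of signs = -1
(572/991) = -1

-1


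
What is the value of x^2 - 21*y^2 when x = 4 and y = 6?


x^2 - d*y^2
= 4^2 - 21*6^2
= 16 - 756
= -740

-740


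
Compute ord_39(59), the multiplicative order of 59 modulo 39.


We want ord_39(59), the smallest k >= 1 with 59^k = 1 mod 39.
n = 39 = 3 * 13, phi(39) = 24; the order divides phi(n).
Divisors of 24: 1, 2, 3, 4, 6, 8, 12, 24
Repeated squaring mod 39: 59^1 = 20, 59^2 = 10, 59^4 = 22, 59^8 = 16, 59^16 = 22
Test divisors in increasing order:
  k=1: 59^1 = 20 mod 39
  k=2: 59^2 = 10 mod 39
  k=3: 59^3 = 10 * 20 = 5 mod 39
  k=4: 59^4 = 22 mod 39
  k=6: 59^6 = 22 * 10 = 25 mod 39
  k=8: 59^8 = 16 mod 39
  k=12: 59^12 = 16 * 22 = 1 mod 39  <- first divisor giving 1
Order = 12

12


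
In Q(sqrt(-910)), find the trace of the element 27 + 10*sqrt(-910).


Tr(a + b*sqrt(d)) = (a + b*sqrt(d)) + (a - b*sqrt(d)) = 2a
= 2 * (27)
= 54

54


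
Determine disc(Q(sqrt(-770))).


For K = Q(sqrt(d)) with d squarefree: disc(K) = d if d = 1 mod 4, and disc(K) = 4d if d = 2 or 3 mod 4.
Here d = -770, and d mod 4 = 2.
d = 2 mod 4, not 1 (O_K = Z[sqrt(d)]), so disc(K) = 4d = 4 * (-770) = -3080

-3080


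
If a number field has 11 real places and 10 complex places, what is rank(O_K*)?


By Dirichlet's unit theorem:
rank = r1 + r2 - 1
= 11 + 10 - 1
= 20

20


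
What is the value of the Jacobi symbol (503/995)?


Compute (503/995) via quadratic reciprocity:
  reciprocity: (503/995) -> -(995/503)
  reduce: (492/503)
  pull out 2: (2/503) = +1  (since 503 mod 8 = 7)
  pull out 2: (2/503) = +1  (since 503 mod 8 = 7)
  reciprocity: (123/503) -> -(503/123)
  reduce: (11/123)
  reciprocity: (11/123) -> -(123/11)
  reduce: (2/11)
  pull out 2: (2/11) = -1  (since 11 mod 8 = 3)
  (1/11) = 1
Product of signs = 1

1


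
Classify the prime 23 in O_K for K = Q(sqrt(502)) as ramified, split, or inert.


K = Q(sqrt(502)). Since d mod 4 = 2, disc(K) = 2008.
Check p | disc: 2008 mod 23 = 7.
p does not divide disc. Compute Legendre symbol (d/p):
19^((23-1)/2) mod 23 = -1
(d/p) = -1, so p is inert: (p) stays prime with e=1, f=2, g=1.
Therefore p is inert.

inert


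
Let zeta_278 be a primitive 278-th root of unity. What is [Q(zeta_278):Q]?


The degree equals Euler's totient phi(278).
278 = 2 * 139
phi(278) = 138

138


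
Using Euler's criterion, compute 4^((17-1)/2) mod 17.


p = 17 is prime and the exponent is (p-1)/2 = 8, so by Euler's criterion 4^8 = (4/17) = +1 or -1 mod 17.
Compute by square-and-multiply:
  8 = 8 (binary 1000)
  Repeated squaring mod 17: 4^1 = 4, 4^2 = 16, 4^4 = 1, 4^8 = 1
  4^8 = 1 mod 17
Result 1: 4 is a quadratic residue mod 17.
4^8 mod 17 = 1

1


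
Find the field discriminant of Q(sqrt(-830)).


For K = Q(sqrt(d)) with d squarefree: disc(K) = d if d = 1 mod 4, and disc(K) = 4d if d = 2 or 3 mod 4.
Here d = -830, and d mod 4 = 2.
d = 2 mod 4, not 1 (O_K = Z[sqrt(d)]), so disc(K) = 4d = 4 * (-830) = -3320

-3320


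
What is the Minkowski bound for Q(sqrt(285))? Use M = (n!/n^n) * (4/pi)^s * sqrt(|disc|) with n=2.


d = 285, d mod 4 = 1, so disc(K) = d = 285; |disc(K)| = 285
Real quadratic field, so n = 2, s = r2 = 0, r1 = 2
M = (n!/n^n) * (4/pi)^s * sqrt(|disc(K)|) = (2!/2^2) * (4/pi)^0 * sqrt(285)
= 0.5 * 1.000000 * 16.881943
= 8.4410

8.4410


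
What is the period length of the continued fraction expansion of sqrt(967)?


Run the CF algorithm for sqrt(967).
a_0 = floor(sqrt(967)) = 31; set m_0=0, q_0=1.
Recurrence: m' = q*a - m,  q' = (d - m'^2)/q,  a' = floor((a_0 + m')/q').
  step 1: m=31, q=6, a=10
  step 2: m=29, q=21, a=2
  step 3: m=13, q=38, a=1
  step 4: m=25, q=9, a=6
  step 5: m=29, q=14, a=4
  step 6: m=27, q=17, a=3
  step 7: m=24, q=23, a=2
  step 8: m=22, q=21, a=2
  step 9: m=20, q=27, a=1
  step 10: m=7, q=34, a=1
  step 11: m=27, q=7, a=8
  step 12: m=29, q=18, a=3
  step 13: m=25, q=19, a=2
  step 14: m=13, q=42, a=1
  step 15: m=29, q=3, a=20
  step 16: m=31, q=2, a=31
  step 17: m=31, q=3, a=20
  step 18: m=29, q=42, a=1
  step 19: m=13, q=19, a=2
  step 20: m=25, q=18, a=3
  step 21: m=29, q=7, a=8
  step 22: m=27, q=34, a=1
  step 23: m=7, q=27, a=1
  step 24: m=20, q=21, a=2
  step 25: m=22, q=23, a=2
  step 26: m=24, q=17, a=3
  step 27: m=27, q=14, a=4
  step 28: m=29, q=9, a=6
  step 29: m=25, q=38, a=1
  step 30: m=13, q=21, a=2
  step 31: m=29, q=6, a=10
  step 32: m=31, q=1, a=62
a_32 = 2*a_0 = 62, so the period closes here.
sqrt(967) = [31; 10, 2, 1, 6, 4, 3, 2, 2, 1, 1, 8, 3, 2, 1, 20, 31, 20, 1, 2, 3, 8, 1, 1, 2, 2, 3, 4, 6, 1, 2, 10, 62]
Period length = 32

32


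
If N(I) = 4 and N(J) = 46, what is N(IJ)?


N(IJ) = N(I) * N(J)
= 4 * 46
= 184

184


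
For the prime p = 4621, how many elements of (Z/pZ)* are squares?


For prime p, the number of non-zero quadratic residues is (p-1)/2.
= (4621-1)/2
= 2310

2310


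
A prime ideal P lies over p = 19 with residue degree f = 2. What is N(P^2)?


N(P^a) = p^(a*f)
= 19^(2*2)
= 19^4
= 130321

130321


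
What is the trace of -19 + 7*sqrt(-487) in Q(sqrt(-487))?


Tr(a + b*sqrt(d)) = (a + b*sqrt(d)) + (a - b*sqrt(d)) = 2a
= 2 * (-19)
= -38

-38


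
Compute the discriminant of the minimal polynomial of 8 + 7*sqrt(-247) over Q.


The element 8 + 7*sqrt(-247) has minimal polynomial:
x^2 - 16*x + 12167
Discriminant = (-16)^2 - 4*(12167)
= 256 - 48668
= -48412

-48412


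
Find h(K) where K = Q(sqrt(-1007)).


K = Q(sqrt(-1007)). d mod 4 = 1, so D = disc(K) = d = -1007
h(K) equals the number of primitive reduced positive-definite forms (a, b, c) = a*x^2 + b*x*y + c*y^2 with b^2 - 4ac = D,
where reduced means |b| <= a <= c, with b >= 0 whenever |b| = a or a = c, and primitive means gcd(a, b, c) = 1.
Reduced forces 3a^2 <= |D| = 1007, so 1 <= a <= 18; b must have the parity of D, and c = (b^2 - D)/(4a) must be an integer >= a.
Enumerate a = 1..18, b in [-a, a]:
  a=1: (1, 1, 252)  [1]
  a=2: (2, -1, 126), (2, 1, 126)  [2]
  a=3: (3, -1, 84), (3, 1, 84)  [2]
  a=4: (4, -1, 63), (4, 1, 63)  [2]
  a=5: none
  a=6: (6, -5, 43), (6, -1, 42), (6, 1, 42), (6, 5, 43)  [4]
  a=7: (7, -1, 36), (7, 1, 36)  [2]
  a=8: (8, -7, 33), (8, 7, 33)  [2]
  a=9: (9, -1, 28), (9, 1, 28)  [2]
  a=10: none
  a=11: (11, -7, 24), (11, 7, 24)  [2]
  a=12: (12, -7, 22), (12, -1, 21), (12, 1, 21), (12, 7, 22)  [4]
  a=13: none
  a=14: (14, -13, 21), (14, -1, 18), (14, 1, 18), (14, 13, 21)  [4]
  a=15: none
  a=16: (16, -9, 17), (16, 9, 17)  [2]
  a=17: none
  a=18: (18, 17, 18)  [1]
Total reduced forms: 1 + 2 + 2 + 2 + 4 + 2 + 2 + 2 + 2 + 4 + 4 + 2 + 1 = 30
h = 30

30


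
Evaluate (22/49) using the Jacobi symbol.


Compute (22/49) via quadratic reciprocity:
  pull out 2: (2/49) = +1  (since 49 mod 8 = 1)
  reciprocity: (11/49) -> +(49/11)
  reduce: (5/11)
  reciprocity: (5/11) -> +(11/5)
  reduce: (1/5)
  (1/5) = 1
Product of signs = 1

1


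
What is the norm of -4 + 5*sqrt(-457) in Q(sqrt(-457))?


N(a + b*sqrt(d)) = a^2 - d*b^2
= (-4)^2 - (-457)*(5)^2
= 16 + 11425
= 11441

11441


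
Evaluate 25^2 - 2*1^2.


x^2 - d*y^2
= 25^2 - 2*1^2
= 625 - 2
= 623

623


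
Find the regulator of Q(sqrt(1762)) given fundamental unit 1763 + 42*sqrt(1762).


epsilon = 1763 + 42*sqrt(1762)
= 3525.9997
R = ln(3525.9997)
= 8.1679

8.1679


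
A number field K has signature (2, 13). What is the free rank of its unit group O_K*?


By Dirichlet's unit theorem:
rank = r1 + r2 - 1
= 2 + 13 - 1
= 14

14


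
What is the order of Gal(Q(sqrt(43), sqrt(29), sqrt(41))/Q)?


The 3 square roots of distinct primes are multiplicatively independent over Q,
so [K:Q] = 2^3 and Gal(K/Q) is isomorphic to (Z/2Z)^3.
|Gal| = 2^3 = 8

8


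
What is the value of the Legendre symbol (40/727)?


p = 727 is prime, so compute (40/727) with the reciprocity algorithm (Jacobi-symbol steps: pull out 2s via (2/n), flip via reciprocity, reduce):
  pull out 2: (2/727) = +1  (since 727 mod 8 = 7)
  pull out 2: (2/727) = +1  (since 727 mod 8 = 7)
  pull out 2: (2/727) = +1  (since 727 mod 8 = 7)
  reciprocity: (5/727) -> +(727/5)
  reduce: (2/5)
  pull out 2: (2/5) = -1  (since 5 mod 8 = 5)
  (1/5) = 1
Product of signs = -1
(40/727) = -1

-1


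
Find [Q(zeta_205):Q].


The degree equals Euler's totient phi(205).
205 = 5 * 41
phi(205) = 160

160


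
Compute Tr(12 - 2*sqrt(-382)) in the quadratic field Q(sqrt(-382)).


Tr(a + b*sqrt(d)) = (a + b*sqrt(d)) + (a - b*sqrt(d)) = 2a
= 2 * (12)
= 24

24


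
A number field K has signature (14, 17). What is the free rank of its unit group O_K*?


By Dirichlet's unit theorem:
rank = r1 + r2 - 1
= 14 + 17 - 1
= 30

30


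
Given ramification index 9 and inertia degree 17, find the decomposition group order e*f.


|D_P| = e * f
= 9 * 17
= 153

153


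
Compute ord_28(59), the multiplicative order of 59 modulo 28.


We want ord_28(59), the smallest k >= 1 with 59^k = 1 mod 28.
n = 28 = 2^2 * 7, phi(28) = 12; the order divides phi(n).
Divisors of 12: 1, 2, 3, 4, 6, 12
Repeated squaring mod 28: 59^1 = 3, 59^2 = 9, 59^4 = 25, 59^8 = 9
Test divisors in increasing order:
  k=1: 59^1 = 3 mod 28
  k=2: 59^2 = 9 mod 28
  k=3: 59^3 = 9 * 3 = 27 mod 28
  k=4: 59^4 = 25 mod 28
  k=6: 59^6 = 25 * 9 = 1 mod 28  <- first divisor giving 1
Order = 6

6


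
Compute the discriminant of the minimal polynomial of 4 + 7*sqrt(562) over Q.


The element 4 + 7*sqrt(562) has minimal polynomial:
x^2 - 8*x - 27522
Discriminant = (-8)^2 - 4*(-27522)
= 64 + 110088
= 110152

110152


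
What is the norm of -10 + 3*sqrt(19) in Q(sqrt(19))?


N(a + b*sqrt(d)) = a^2 - d*b^2
= (-10)^2 - (19)*(3)^2
= 100 - 171
= -71

-71


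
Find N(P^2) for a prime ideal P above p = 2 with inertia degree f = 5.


N(P^a) = p^(a*f)
= 2^(2*5)
= 2^10
= 1024

1024


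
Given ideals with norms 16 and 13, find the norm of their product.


N(IJ) = N(I) * N(J)
= 16 * 13
= 208

208


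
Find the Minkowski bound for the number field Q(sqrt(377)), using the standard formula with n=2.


d = 377, d mod 4 = 1, so disc(K) = d = 377; |disc(K)| = 377
Real quadratic field, so n = 2, s = r2 = 0, r1 = 2
M = (n!/n^n) * (4/pi)^s * sqrt(|disc(K)|) = (2!/2^2) * (4/pi)^0 * sqrt(377)
= 0.5 * 1.000000 * 19.416488
= 9.7082

9.7082


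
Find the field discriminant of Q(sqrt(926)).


For K = Q(sqrt(d)) with d squarefree: disc(K) = d if d = 1 mod 4, and disc(K) = 4d if d = 2 or 3 mod 4.
Here d = 926, and d mod 4 = 2.
d = 2 mod 4, not 1 (O_K = Z[sqrt(d)]), so disc(K) = 4d = 4 * (926) = 3704

3704


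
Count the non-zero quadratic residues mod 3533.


For prime p, the number of non-zero quadratic residues is (p-1)/2.
= (3533-1)/2
= 1766

1766


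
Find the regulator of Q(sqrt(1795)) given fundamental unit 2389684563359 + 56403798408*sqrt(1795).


epsilon = 2389684563359 + 56403798408*sqrt(1795)
= 4.7794e+12
R = ln(4.7794e+12)
= 29.1953

29.1953


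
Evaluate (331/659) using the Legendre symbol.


p = 659 is prime, so compute (331/659) with the reciprocity algorithm (Jacobi-symbol steps: pull out 2s via (2/n), flip via reciprocity, reduce):
  reciprocity: (331/659) -> -(659/331)
  reduce: (328/331)
  pull out 2: (2/331) = -1  (since 331 mod 8 = 3)
  pull out 2: (2/331) = -1  (since 331 mod 8 = 3)
  pull out 2: (2/331) = -1  (since 331 mod 8 = 3)
  reciprocity: (41/331) -> +(331/41)
  reduce: (3/41)
  reciprocity: (3/41) -> +(41/3)
  reduce: (2/3)
  pull out 2: (2/3) = -1  (since 3 mod 8 = 3)
  (1/3) = 1
Product of signs = -1
(331/659) = -1

-1


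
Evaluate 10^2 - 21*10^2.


x^2 - d*y^2
= 10^2 - 21*10^2
= 100 - 2100
= -2000

-2000


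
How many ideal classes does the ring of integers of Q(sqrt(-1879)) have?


K = Q(sqrt(-1879)). d mod 4 = 1, so D = disc(K) = d = -1879
h(K) equals the number of primitive reduced positive-definite forms (a, b, c) = a*x^2 + b*x*y + c*y^2 with b^2 - 4ac = D,
where reduced means |b| <= a <= c, with b >= 0 whenever |b| = a or a = c, and primitive means gcd(a, b, c) = 1.
Reduced forces 3a^2 <= |D| = 1879, so 1 <= a <= 25; b must have the parity of D, and c = (b^2 - D)/(4a) must be an integer >= a.
Enumerate a = 1..25, b in [-a, a]:
  a=1: (1, 1, 470)  [1]
  a=2: (2, -1, 235), (2, 1, 235)  [2]
  a=3: none
  a=4: (4, -3, 118), (4, 3, 118)  [2]
  a=5: (5, -1, 94), (5, 1, 94)  [2]
  a=6: none
  a=7: (7, -5, 68), (7, 5, 68)  [2]
  a=8: (8, -3, 59), (8, 3, 59)  [2]
  a=9: none
  a=10: (10, -9, 49), (10, -1, 47), (10, 1, 47), (10, 9, 49)  [4]
  a=11..13: none
  a=14: (14, -9, 35), (14, -5, 34), (14, 5, 34), (14, 9, 35)  [4]
  a=15: none
  a=16: (16, -13, 32), (16, 13, 32)  [2]
  a=17: (17, -5, 28), (17, 5, 28)  [2]
  a=18..19: none
  a=20: (20, -19, 28), (20, -11, 25), (20, 11, 25), (20, 19, 28)  [4]
  a=21..25: none
Total reduced forms: 1 + 2 + 2 + 2 + 2 + 2 + 4 + 4 + 2 + 2 + 4 = 27
h = 27

27


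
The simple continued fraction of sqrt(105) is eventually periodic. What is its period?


Run the CF algorithm for sqrt(105).
a_0 = floor(sqrt(105)) = 10; set m_0=0, q_0=1.
Recurrence: m' = q*a - m,  q' = (d - m'^2)/q,  a' = floor((a_0 + m')/q').
  step 1: m=10, q=5, a=4
  step 2: m=10, q=1, a=20
a_2 = 2*a_0 = 20, so the period closes here.
sqrt(105) = [10; 4, 20]
Period length = 2

2


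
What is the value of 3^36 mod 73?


p = 73 is prime and the exponent is (p-1)/2 = 36, so by Euler's criterion 3^36 = (3/73) = +1 or -1 mod 73.
Compute by square-and-multiply:
  36 = 32 + 4 (binary 100100)
  Repeated squaring mod 73: 3^1 = 3, 3^2 = 9, 3^4 = 8, 3^8 = 64, 3^16 = 8, 3^32 = 64
  3^36 = 3^32 * 3^4 = 64 * 8 mod 73
    64 * 8 = 512 = 1 mod 73
  3^36 = 1 mod 73
Result 1: 3 is a quadratic residue mod 73.
3^36 mod 73 = 1

1


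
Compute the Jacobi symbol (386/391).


Compute (386/391) via quadratic reciprocity:
  pull out 2: (2/391) = +1  (since 391 mod 8 = 7)
  reciprocity: (193/391) -> +(391/193)
  reduce: (5/193)
  reciprocity: (5/193) -> +(193/5)
  reduce: (3/5)
  reciprocity: (3/5) -> +(5/3)
  reduce: (2/3)
  pull out 2: (2/3) = -1  (since 3 mod 8 = 3)
  (1/3) = 1
Product of signs = -1

-1


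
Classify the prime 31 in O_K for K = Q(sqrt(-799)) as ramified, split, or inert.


K = Q(sqrt(-799)). Since d mod 4 = 1, disc(K) = -799.
Check p | disc: -799 mod 31 = 7.
p does not divide disc. Compute Legendre symbol (d/p):
7^((31-1)/2) mod 31 = 1
(d/p) = 1, so p splits: (p) = P*P' with e=1, f=1, g=2.
Therefore p is split.

split


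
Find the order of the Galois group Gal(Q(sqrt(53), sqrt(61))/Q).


The 2 square roots of distinct primes are multiplicatively independent over Q,
so [K:Q] = 2^2 and Gal(K/Q) is isomorphic to (Z/2Z)^2.
|Gal| = 2^2 = 4

4


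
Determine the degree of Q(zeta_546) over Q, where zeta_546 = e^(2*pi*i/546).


The degree equals Euler's totient phi(546).
546 = 2 * 3 * 7 * 13
phi(546) = 144

144


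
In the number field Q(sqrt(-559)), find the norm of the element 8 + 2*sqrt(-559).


N(a + b*sqrt(d)) = a^2 - d*b^2
= (8)^2 - (-559)*(2)^2
= 64 + 2236
= 2300

2300


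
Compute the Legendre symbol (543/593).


p = 593 is prime, so compute (543/593) with the reciprocity algorithm (Jacobi-symbol steps: pull out 2s via (2/n), flip via reciprocity, reduce):
  reciprocity: (543/593) -> +(593/543)
  reduce: (50/543)
  pull out 2: (2/543) = +1  (since 543 mod 8 = 7)
  reciprocity: (25/543) -> +(543/25)
  reduce: (18/25)
  pull out 2: (2/25) = +1  (since 25 mod 8 = 1)
  reciprocity: (9/25) -> +(25/9)
  reduce: (7/9)
  reciprocity: (7/9) -> +(9/7)
  reduce: (2/7)
  pull out 2: (2/7) = +1  (since 7 mod 8 = 7)
  (1/7) = 1
Product of signs = 1
(543/593) = 1

1


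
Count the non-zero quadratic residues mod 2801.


For prime p, the number of non-zero quadratic residues is (p-1)/2.
= (2801-1)/2
= 1400

1400


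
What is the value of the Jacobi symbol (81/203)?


Compute (81/203) via quadratic reciprocity:
  reciprocity: (81/203) -> +(203/81)
  reduce: (41/81)
  reciprocity: (41/81) -> +(81/41)
  reduce: (40/41)
  pull out 2: (2/41) = +1  (since 41 mod 8 = 1)
  pull out 2: (2/41) = +1  (since 41 mod 8 = 1)
  pull out 2: (2/41) = +1  (since 41 mod 8 = 1)
  reciprocity: (5/41) -> +(41/5)
  reduce: (1/5)
  (1/5) = 1
Product of signs = 1

1


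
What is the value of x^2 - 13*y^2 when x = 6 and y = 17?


x^2 - d*y^2
= 6^2 - 13*17^2
= 36 - 3757
= -3721

-3721


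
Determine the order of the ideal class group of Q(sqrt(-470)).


K = Q(sqrt(-470)). d mod 4 = 2, so D = disc(K) = 4d = -1880
h(K) equals the number of primitive reduced positive-definite forms (a, b, c) = a*x^2 + b*x*y + c*y^2 with b^2 - 4ac = D,
where reduced means |b| <= a <= c, with b >= 0 whenever |b| = a or a = c, and primitive means gcd(a, b, c) = 1.
Reduced forces 3a^2 <= |D| = 1880, so 1 <= a <= 25; b must have the parity of D, and c = (b^2 - D)/(4a) must be an integer >= a.
Enumerate a = 1..25, b in [-a, a]:
  a=1: (1, 0, 470)  [1]
  a=2: (2, 0, 235)  [1]
  a=3: (3, -2, 157), (3, 2, 157)  [2]
  a=4: none
  a=5: (5, 0, 94)  [1]
  a=6: (6, -4, 79), (6, 4, 79)  [2]
  a=7..8: none
  a=9: (9, -8, 54), (9, 8, 54)  [2]
  a=10: (10, 0, 47)  [1]
  a=11: (11, -10, 45), (11, 10, 45)  [2]
  a=12..14: none
  a=15: (15, -10, 33), (15, 10, 33)  [2]
  a=16..17: none
  a=18: (18, -8, 27), (18, 8, 27)  [2]
  a=19: (19, -18, 29), (19, 18, 29)  [2]
  a=20..21: none
  a=22: (22, -12, 23), (22, 12, 23)  [2]
  a=23..25: none
Total reduced forms: 1 + 1 + 2 + 1 + 2 + 2 + 1 + 2 + 2 + 2 + 2 + 2 = 20
h = 20

20


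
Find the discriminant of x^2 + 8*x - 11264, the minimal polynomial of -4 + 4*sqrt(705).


The element -4 + 4*sqrt(705) has minimal polynomial:
x^2 + 8*x - 11264
Discriminant = (8)^2 - 4*(-11264)
= 64 + 45056
= 45120

45120


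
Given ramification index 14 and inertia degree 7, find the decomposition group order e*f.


|D_P| = e * f
= 14 * 7
= 98

98


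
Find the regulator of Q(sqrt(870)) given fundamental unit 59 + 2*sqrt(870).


epsilon = 59 + 2*sqrt(870)
= 117.9915
R = ln(117.9915)
= 4.7706

4.7706


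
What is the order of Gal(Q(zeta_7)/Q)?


|Gal(Q(zeta_7)/Q)| = phi(7)
= 6

6


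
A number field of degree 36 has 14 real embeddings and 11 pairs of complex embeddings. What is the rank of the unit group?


By Dirichlet's unit theorem:
rank = r1 + r2 - 1
= 14 + 11 - 1
= 24

24


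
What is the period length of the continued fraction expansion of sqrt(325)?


Run the CF algorithm for sqrt(325).
a_0 = floor(sqrt(325)) = 18; set m_0=0, q_0=1.
Recurrence: m' = q*a - m,  q' = (d - m'^2)/q,  a' = floor((a_0 + m')/q').
  step 1: m=18, q=1, a=36
a_1 = 2*a_0 = 36, so the period closes here.
sqrt(325) = [18; 36]
Period length = 1

1


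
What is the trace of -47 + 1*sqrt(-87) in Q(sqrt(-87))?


Tr(a + b*sqrt(d)) = (a + b*sqrt(d)) + (a - b*sqrt(d)) = 2a
= 2 * (-47)
= -94

-94


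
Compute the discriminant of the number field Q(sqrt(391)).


For K = Q(sqrt(d)) with d squarefree: disc(K) = d if d = 1 mod 4, and disc(K) = 4d if d = 2 or 3 mod 4.
Here d = 391, and d mod 4 = 3.
d = 3 mod 4, not 1 (O_K = Z[sqrt(d)]), so disc(K) = 4d = 4 * (391) = 1564

1564


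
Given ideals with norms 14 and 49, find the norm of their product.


N(IJ) = N(I) * N(J)
= 14 * 49
= 686

686


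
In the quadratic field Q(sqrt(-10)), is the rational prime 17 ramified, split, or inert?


K = Q(sqrt(-10)). Since d mod 4 = 2, disc(K) = -40.
Check p | disc: -40 mod 17 = 11.
p does not divide disc. Compute Legendre symbol (d/p):
7^((17-1)/2) mod 17 = -1
(d/p) = -1, so p is inert: (p) stays prime with e=1, f=2, g=1.
Therefore p is inert.

inert


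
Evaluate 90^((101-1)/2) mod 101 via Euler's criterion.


p = 101 is prime and the exponent is (p-1)/2 = 50, so by Euler's criterion 90^50 = (90/101) = +1 or -1 mod 101.
Compute by square-and-multiply:
  50 = 32 + 16 + 2 (binary 110010)
  Repeated squaring mod 101: 90^1 = 90, 90^2 = 20, 90^4 = 97, 90^8 = 16, 90^16 = 54, 90^32 = 88
  90^50 = 90^32 * 90^16 * 90^2 = 88 * 54 * 20 mod 101
    88 * 54 = 4752 = 5 mod 101
    5 * 20 = 100 = 100 mod 101
  90^50 = 100 mod 101
Result 100 = p - 1 = -1 mod 101: 90 is a quadratic non-residue mod 101. As a residue in [0, p-1] the value is 100.
90^50 mod 101 = 100

100


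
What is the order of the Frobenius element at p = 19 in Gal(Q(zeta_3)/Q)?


The Frobenius at p in Gal(Q(zeta_n)/Q) = (Z/nZ)* is the class of p, so its order is ord_3(19), the smallest k >= 1 with 19^k = 1 mod 3.
n = 3 = 3, phi(3) = 2; the order divides phi(n).
Divisors of 2: 1, 2
Repeated squaring mod 3: 19^1 = 1, 19^2 = 1
Test divisors in increasing order:
  k=1: 19^1 = 1 mod 3  <- first divisor giving 1
Order = 1

1


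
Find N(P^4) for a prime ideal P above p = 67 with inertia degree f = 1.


N(P^a) = p^(a*f)
= 67^(4*1)
= 67^4
= 20151121

20151121


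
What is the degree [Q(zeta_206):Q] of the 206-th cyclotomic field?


The degree equals Euler's totient phi(206).
206 = 2 * 103
phi(206) = 102

102


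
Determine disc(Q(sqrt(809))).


For K = Q(sqrt(d)) with d squarefree: disc(K) = d if d = 1 mod 4, and disc(K) = 4d if d = 2 or 3 mod 4.
Here d = 809, and d mod 4 = 1.
d = 1 mod 4 (O_K = Z[(1+sqrt(d))/2]), so disc(K) = d = 809

809
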